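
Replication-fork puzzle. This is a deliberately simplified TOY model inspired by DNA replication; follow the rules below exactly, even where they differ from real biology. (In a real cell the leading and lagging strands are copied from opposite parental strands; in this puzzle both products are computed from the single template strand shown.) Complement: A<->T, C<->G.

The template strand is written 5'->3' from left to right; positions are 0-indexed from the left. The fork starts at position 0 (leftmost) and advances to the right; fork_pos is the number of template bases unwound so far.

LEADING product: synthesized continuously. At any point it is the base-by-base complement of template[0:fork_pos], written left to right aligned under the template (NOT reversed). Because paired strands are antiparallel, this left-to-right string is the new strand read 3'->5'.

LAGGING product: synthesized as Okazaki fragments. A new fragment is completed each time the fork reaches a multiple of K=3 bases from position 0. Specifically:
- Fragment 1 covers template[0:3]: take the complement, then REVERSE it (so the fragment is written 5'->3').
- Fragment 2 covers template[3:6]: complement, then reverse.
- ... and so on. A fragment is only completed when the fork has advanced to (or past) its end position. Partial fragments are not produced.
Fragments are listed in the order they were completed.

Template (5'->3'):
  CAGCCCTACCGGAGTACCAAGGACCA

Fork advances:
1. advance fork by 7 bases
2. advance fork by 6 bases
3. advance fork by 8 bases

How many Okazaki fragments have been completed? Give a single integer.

Step 1: advance 7 -> fork_pos = 0 + 7 = 7. Reached multiple(s) of 3: 3, 6 -> fragments 1-2 completed (2 total).
Step 2: advance 6 -> fork_pos = 7 + 6 = 13. Reached multiple(s) of 3: 9, 12 -> fragments 3-4 completed (4 total).
Step 3: advance 8 -> fork_pos = 13 + 8 = 21. Reached multiple(s) of 3: 15, 18, 21 -> fragments 5-7 completed (7 total).
Check: final fork_pos = 21; the multiples of 3 that are <= 21 are 3..21 -> 21 // 3 = 7 completed fragment(s).

Answer: 7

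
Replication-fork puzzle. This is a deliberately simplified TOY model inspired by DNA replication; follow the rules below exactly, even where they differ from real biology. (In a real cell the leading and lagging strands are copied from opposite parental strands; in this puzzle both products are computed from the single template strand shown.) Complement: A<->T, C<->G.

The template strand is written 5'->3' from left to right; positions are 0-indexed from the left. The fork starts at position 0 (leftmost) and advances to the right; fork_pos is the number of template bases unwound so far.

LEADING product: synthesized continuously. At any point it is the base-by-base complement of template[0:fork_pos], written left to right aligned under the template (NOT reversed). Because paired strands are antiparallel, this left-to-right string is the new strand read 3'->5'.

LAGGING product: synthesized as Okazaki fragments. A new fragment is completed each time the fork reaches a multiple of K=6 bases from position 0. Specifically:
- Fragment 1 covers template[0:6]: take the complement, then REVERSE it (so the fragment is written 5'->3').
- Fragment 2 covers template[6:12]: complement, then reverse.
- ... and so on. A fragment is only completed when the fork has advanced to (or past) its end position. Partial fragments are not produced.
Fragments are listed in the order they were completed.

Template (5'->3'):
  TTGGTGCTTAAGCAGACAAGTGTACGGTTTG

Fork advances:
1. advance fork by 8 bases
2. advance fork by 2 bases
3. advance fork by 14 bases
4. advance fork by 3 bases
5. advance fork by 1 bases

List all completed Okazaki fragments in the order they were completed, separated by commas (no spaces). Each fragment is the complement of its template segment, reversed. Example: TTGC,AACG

Step 1: advance 8 -> fork_pos = 0 + 8 = 8. Reached multiple(s) of 6: 6 -> fragment 1 completed (1 total).
Step 2: advance 2 -> fork_pos = 8 + 2 = 10. Next multiple of 6 is 12 (not reached); still 1 fragment(s).
Step 3: advance 14 -> fork_pos = 10 + 14 = 24. Reached multiple(s) of 6: 12, 18, 24 -> fragments 2-4 completed (4 total).
Step 4: advance 3 -> fork_pos = 24 + 3 = 27. Next multiple of 6 is 30 (not reached); still 4 fragment(s).
Step 5: advance 1 -> fork_pos = 27 + 1 = 28. Next multiple of 6 is 30 (not reached); still 4 fragment(s).
Final fork_pos = 28, so 4 fragment(s) are complete. Build each: template segment -> complement -> reverse.
Fragment 1: template[0:6] = TTGGTG -> complement AACCAC -> reversed CACCAA
Fragment 2: template[6:12] = CTTAAG -> complement GAATTC -> reversed CTTAAG
Fragment 3: template[12:18] = CAGACA -> complement GTCTGT -> reversed TGTCTG
Fragment 4: template[18:24] = AGTGTA -> complement TCACAT -> reversed TACACT

Answer: CACCAA,CTTAAG,TGTCTG,TACACT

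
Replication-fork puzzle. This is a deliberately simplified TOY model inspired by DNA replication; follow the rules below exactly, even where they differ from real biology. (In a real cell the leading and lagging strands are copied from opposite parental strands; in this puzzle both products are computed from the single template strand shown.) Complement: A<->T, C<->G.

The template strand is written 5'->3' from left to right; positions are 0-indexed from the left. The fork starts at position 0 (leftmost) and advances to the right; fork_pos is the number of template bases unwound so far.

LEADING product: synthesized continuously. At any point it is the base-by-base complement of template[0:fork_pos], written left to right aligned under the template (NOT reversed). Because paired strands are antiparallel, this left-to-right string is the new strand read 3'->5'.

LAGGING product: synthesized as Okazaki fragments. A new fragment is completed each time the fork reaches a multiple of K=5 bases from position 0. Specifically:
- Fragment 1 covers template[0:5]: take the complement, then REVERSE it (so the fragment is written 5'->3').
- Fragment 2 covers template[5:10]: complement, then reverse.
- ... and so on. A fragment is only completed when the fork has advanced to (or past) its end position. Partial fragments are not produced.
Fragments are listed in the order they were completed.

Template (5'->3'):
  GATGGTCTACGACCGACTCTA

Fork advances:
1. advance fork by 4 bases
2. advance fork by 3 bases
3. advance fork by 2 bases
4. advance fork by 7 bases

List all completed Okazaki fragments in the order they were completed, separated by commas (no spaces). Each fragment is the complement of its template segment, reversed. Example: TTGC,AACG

Answer: CCATC,GTAGA,CGGTC

Derivation:
Step 1: advance 4 -> fork_pos = 0 + 4 = 4. Next multiple of 5 is 5 (not reached); still 0 fragment(s).
Step 2: advance 3 -> fork_pos = 4 + 3 = 7. Reached multiple(s) of 5: 5 -> fragment 1 completed (1 total).
Step 3: advance 2 -> fork_pos = 7 + 2 = 9. Next multiple of 5 is 10 (not reached); still 1 fragment(s).
Step 4: advance 7 -> fork_pos = 9 + 7 = 16. Reached multiple(s) of 5: 10, 15 -> fragments 2-3 completed (3 total).
Final fork_pos = 16, so 3 fragment(s) are complete. Build each: template segment -> complement -> reverse.
Fragment 1: template[0:5] = GATGG -> complement CTACC -> reversed CCATC
Fragment 2: template[5:10] = TCTAC -> complement AGATG -> reversed GTAGA
Fragment 3: template[10:15] = GACCG -> complement CTGGC -> reversed CGGTC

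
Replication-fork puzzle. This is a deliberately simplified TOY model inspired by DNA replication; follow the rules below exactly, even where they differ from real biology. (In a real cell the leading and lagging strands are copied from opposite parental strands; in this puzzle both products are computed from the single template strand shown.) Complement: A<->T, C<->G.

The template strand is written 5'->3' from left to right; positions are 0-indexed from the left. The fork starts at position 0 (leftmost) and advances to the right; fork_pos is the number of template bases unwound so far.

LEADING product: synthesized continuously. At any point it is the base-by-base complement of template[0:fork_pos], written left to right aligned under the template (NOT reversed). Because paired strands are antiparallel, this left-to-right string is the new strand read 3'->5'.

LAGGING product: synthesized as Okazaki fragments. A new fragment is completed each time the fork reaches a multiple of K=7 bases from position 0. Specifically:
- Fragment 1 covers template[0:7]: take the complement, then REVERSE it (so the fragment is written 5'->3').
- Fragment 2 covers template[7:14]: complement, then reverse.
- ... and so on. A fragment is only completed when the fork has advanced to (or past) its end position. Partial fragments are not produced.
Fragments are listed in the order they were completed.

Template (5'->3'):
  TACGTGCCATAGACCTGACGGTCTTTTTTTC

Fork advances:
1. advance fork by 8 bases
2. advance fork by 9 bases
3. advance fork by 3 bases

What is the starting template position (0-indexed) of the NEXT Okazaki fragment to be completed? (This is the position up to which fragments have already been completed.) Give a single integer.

Step 1: advance 8 -> fork_pos = 0 + 8 = 8. Reached multiple(s) of 7: 7 -> fragment 1 completed (1 total).
Step 2: advance 9 -> fork_pos = 8 + 9 = 17. Reached multiple(s) of 7: 14 -> fragment 2 completed (2 total).
Step 3: advance 3 -> fork_pos = 17 + 3 = 20. Next multiple of 7 is 21 (not reached); still 2 fragment(s).
2 fragment(s) completed, covering template[0:14] (2 x 7 = 14). The next fragment, fragment 3, covers template[14:21], so it starts at position 14.

Answer: 14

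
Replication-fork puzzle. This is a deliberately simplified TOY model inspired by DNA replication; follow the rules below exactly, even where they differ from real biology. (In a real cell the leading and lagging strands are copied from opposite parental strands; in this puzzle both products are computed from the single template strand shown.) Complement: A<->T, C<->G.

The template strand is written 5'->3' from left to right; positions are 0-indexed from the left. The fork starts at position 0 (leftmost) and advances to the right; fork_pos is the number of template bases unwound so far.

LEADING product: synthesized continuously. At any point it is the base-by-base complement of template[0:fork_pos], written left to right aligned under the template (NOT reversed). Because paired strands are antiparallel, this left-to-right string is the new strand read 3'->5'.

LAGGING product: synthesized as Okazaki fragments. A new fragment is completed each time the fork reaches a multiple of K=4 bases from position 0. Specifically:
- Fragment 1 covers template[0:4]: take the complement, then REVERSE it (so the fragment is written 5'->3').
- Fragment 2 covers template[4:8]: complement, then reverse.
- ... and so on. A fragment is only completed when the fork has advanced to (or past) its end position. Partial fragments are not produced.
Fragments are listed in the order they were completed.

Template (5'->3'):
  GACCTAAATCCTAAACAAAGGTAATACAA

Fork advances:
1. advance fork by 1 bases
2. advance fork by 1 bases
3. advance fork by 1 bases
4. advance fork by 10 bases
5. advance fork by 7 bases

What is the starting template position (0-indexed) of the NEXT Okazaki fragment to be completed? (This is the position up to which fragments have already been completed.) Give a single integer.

Step 1: advance 1 -> fork_pos = 0 + 1 = 1. Next multiple of 4 is 4 (not reached); still 0 fragment(s).
Step 2: advance 1 -> fork_pos = 1 + 1 = 2. Next multiple of 4 is 4 (not reached); still 0 fragment(s).
Step 3: advance 1 -> fork_pos = 2 + 1 = 3. Next multiple of 4 is 4 (not reached); still 0 fragment(s).
Step 4: advance 10 -> fork_pos = 3 + 10 = 13. Reached multiple(s) of 4: 4, 8, 12 -> fragments 1-3 completed (3 total).
Step 5: advance 7 -> fork_pos = 13 + 7 = 20. Reached multiple(s) of 4: 16, 20 -> fragments 4-5 completed (5 total).
5 fragment(s) completed, covering template[0:20] (5 x 4 = 20). The next fragment, fragment 6, covers template[20:24], so it starts at position 20.

Answer: 20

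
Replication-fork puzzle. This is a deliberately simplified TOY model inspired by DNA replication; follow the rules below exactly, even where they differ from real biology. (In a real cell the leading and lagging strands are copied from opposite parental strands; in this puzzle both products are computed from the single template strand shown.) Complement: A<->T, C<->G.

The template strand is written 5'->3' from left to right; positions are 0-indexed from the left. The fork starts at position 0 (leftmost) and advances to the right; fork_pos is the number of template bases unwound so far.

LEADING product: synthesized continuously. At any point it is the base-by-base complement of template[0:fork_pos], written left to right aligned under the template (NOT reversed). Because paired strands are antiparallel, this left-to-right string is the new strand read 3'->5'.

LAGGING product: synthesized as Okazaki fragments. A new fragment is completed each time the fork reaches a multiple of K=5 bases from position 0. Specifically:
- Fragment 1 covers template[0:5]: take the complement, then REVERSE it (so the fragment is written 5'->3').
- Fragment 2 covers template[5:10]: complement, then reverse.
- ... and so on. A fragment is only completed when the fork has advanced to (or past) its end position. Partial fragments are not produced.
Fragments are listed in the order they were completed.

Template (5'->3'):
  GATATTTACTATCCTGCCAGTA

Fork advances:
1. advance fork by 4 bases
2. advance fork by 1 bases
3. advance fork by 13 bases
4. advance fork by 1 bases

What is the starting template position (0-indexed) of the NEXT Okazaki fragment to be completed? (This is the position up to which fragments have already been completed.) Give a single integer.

Answer: 15

Derivation:
Step 1: advance 4 -> fork_pos = 0 + 4 = 4. Next multiple of 5 is 5 (not reached); still 0 fragment(s).
Step 2: advance 1 -> fork_pos = 4 + 1 = 5. Reached multiple(s) of 5: 5 -> fragment 1 completed (1 total).
Step 3: advance 13 -> fork_pos = 5 + 13 = 18. Reached multiple(s) of 5: 10, 15 -> fragments 2-3 completed (3 total).
Step 4: advance 1 -> fork_pos = 18 + 1 = 19. Next multiple of 5 is 20 (not reached); still 3 fragment(s).
3 fragment(s) completed, covering template[0:15] (3 x 5 = 15). The next fragment, fragment 4, covers template[15:20], so it starts at position 15.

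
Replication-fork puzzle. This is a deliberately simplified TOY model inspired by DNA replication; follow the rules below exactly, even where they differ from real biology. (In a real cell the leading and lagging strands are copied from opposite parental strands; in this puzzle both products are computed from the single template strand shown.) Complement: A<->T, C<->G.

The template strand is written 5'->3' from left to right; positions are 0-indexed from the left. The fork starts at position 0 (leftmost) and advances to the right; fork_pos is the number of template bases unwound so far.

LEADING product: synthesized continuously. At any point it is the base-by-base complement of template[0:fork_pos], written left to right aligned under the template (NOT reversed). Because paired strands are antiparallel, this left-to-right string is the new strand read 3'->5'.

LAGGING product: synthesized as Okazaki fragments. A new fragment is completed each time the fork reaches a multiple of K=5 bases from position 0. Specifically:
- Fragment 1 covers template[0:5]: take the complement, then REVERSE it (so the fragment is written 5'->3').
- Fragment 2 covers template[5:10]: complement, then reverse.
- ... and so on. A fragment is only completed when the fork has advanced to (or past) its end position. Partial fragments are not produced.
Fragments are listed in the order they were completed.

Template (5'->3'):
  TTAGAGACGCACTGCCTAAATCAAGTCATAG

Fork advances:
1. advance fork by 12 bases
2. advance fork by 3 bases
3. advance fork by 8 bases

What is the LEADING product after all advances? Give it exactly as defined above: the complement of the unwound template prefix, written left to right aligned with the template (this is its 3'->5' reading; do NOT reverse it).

Step 1: advance 12 -> fork_pos = 0 + 12 = 12.
Step 2: advance 3 -> fork_pos = 12 + 3 = 15.
Step 3: advance 8 -> fork_pos = 15 + 8 = 23.
Unwound prefix: template[0:23] = TTAGAGACGCACTGCCTAAATCA
Complement it base by base (A<->T, C<->G), keeping left-to-right order:
  [0:5] TTAGA -> AATCT
  [5:10] GACGC -> CTGCG
  [10:15] ACTGC -> TGACG
  [15:20] CTAAA -> GATTT
  [20:23] TCA -> AGT
Concatenate: AATCTCTGCGTGACGGATTTAGT (length 23; written aligned with the template, i.e. 3'->5').

Answer: AATCTCTGCGTGACGGATTTAGT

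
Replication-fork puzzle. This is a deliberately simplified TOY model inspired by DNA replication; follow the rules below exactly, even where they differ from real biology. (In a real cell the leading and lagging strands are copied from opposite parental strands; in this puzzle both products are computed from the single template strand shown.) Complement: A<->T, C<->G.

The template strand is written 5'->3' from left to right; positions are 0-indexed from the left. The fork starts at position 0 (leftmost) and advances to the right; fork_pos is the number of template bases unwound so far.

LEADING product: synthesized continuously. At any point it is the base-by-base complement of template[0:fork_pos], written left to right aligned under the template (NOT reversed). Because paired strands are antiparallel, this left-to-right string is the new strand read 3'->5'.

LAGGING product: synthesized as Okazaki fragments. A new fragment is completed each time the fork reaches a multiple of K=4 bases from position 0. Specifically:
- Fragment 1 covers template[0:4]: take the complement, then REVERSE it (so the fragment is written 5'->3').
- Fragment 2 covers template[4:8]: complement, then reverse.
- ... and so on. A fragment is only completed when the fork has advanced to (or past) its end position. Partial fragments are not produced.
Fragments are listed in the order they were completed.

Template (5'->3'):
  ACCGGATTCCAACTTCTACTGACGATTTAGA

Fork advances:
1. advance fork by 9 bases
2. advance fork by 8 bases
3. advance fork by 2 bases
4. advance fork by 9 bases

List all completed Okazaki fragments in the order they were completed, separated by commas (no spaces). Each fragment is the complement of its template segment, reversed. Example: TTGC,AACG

Answer: CGGT,AATC,TTGG,GAAG,AGTA,CGTC,AAAT

Derivation:
Step 1: advance 9 -> fork_pos = 0 + 9 = 9. Reached multiple(s) of 4: 4, 8 -> fragments 1-2 completed (2 total).
Step 2: advance 8 -> fork_pos = 9 + 8 = 17. Reached multiple(s) of 4: 12, 16 -> fragments 3-4 completed (4 total).
Step 3: advance 2 -> fork_pos = 17 + 2 = 19. Next multiple of 4 is 20 (not reached); still 4 fragment(s).
Step 4: advance 9 -> fork_pos = 19 + 9 = 28. Reached multiple(s) of 4: 20, 24, 28 -> fragments 5-7 completed (7 total).
Final fork_pos = 28, so 7 fragment(s) are complete. Build each: template segment -> complement -> reverse.
Fragment 1: template[0:4] = ACCG -> complement TGGC -> reversed CGGT
Fragment 2: template[4:8] = GATT -> complement CTAA -> reversed AATC
Fragment 3: template[8:12] = CCAA -> complement GGTT -> reversed TTGG
Fragment 4: template[12:16] = CTTC -> complement GAAG -> reversed GAAG
Fragment 5: template[16:20] = TACT -> complement ATGA -> reversed AGTA
Fragment 6: template[20:24] = GACG -> complement CTGC -> reversed CGTC
Fragment 7: template[24:28] = ATTT -> complement TAAA -> reversed AAAT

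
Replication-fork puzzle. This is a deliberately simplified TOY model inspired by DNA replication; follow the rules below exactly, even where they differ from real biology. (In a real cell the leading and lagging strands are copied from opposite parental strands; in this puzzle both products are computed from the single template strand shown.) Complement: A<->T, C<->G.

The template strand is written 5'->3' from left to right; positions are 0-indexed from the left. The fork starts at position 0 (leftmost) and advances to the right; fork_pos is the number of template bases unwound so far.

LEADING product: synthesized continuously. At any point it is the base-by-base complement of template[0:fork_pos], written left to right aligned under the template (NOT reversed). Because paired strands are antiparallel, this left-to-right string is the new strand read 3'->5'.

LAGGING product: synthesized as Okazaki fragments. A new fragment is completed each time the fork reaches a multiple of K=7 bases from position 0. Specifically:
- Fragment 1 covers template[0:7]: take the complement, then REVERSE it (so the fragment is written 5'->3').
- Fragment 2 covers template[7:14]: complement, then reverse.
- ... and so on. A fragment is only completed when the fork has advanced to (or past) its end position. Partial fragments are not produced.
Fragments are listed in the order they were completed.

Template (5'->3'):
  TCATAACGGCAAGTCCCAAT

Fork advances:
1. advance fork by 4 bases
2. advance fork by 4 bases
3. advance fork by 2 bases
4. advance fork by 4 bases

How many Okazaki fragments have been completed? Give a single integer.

Step 1: advance 4 -> fork_pos = 0 + 4 = 4. Next multiple of 7 is 7 (not reached); still 0 fragment(s).
Step 2: advance 4 -> fork_pos = 4 + 4 = 8. Reached multiple(s) of 7: 7 -> fragment 1 completed (1 total).
Step 3: advance 2 -> fork_pos = 8 + 2 = 10. Next multiple of 7 is 14 (not reached); still 1 fragment(s).
Step 4: advance 4 -> fork_pos = 10 + 4 = 14. Reached multiple(s) of 7: 14 -> fragment 2 completed (2 total).
Check: final fork_pos = 14; the multiples of 7 that are <= 14 are 7..14 -> 14 // 7 = 2 completed fragment(s).

Answer: 2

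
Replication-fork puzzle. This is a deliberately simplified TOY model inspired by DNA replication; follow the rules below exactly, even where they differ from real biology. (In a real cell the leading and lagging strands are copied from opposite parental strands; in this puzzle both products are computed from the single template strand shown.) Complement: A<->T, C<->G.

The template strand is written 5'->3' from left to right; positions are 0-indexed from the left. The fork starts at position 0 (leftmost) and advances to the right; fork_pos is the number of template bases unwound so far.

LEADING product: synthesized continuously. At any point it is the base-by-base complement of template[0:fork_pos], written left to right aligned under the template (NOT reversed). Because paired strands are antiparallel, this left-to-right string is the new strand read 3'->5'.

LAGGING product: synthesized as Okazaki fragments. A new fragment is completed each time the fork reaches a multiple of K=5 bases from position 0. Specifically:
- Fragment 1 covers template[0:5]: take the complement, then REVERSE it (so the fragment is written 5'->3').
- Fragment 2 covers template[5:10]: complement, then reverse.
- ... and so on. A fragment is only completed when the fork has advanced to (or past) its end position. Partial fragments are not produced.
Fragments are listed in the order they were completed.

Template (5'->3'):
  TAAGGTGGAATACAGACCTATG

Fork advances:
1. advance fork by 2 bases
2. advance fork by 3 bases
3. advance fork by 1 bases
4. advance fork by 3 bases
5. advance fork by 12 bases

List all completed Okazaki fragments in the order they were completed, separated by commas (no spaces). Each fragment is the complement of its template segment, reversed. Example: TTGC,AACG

Step 1: advance 2 -> fork_pos = 0 + 2 = 2. Next multiple of 5 is 5 (not reached); still 0 fragment(s).
Step 2: advance 3 -> fork_pos = 2 + 3 = 5. Reached multiple(s) of 5: 5 -> fragment 1 completed (1 total).
Step 3: advance 1 -> fork_pos = 5 + 1 = 6. Next multiple of 5 is 10 (not reached); still 1 fragment(s).
Step 4: advance 3 -> fork_pos = 6 + 3 = 9. Next multiple of 5 is 10 (not reached); still 1 fragment(s).
Step 5: advance 12 -> fork_pos = 9 + 12 = 21. Reached multiple(s) of 5: 10, 15, 20 -> fragments 2-4 completed (4 total).
Final fork_pos = 21, so 4 fragment(s) are complete. Build each: template segment -> complement -> reverse.
Fragment 1: template[0:5] = TAAGG -> complement ATTCC -> reversed CCTTA
Fragment 2: template[5:10] = TGGAA -> complement ACCTT -> reversed TTCCA
Fragment 3: template[10:15] = TACAG -> complement ATGTC -> reversed CTGTA
Fragment 4: template[15:20] = ACCTA -> complement TGGAT -> reversed TAGGT

Answer: CCTTA,TTCCA,CTGTA,TAGGT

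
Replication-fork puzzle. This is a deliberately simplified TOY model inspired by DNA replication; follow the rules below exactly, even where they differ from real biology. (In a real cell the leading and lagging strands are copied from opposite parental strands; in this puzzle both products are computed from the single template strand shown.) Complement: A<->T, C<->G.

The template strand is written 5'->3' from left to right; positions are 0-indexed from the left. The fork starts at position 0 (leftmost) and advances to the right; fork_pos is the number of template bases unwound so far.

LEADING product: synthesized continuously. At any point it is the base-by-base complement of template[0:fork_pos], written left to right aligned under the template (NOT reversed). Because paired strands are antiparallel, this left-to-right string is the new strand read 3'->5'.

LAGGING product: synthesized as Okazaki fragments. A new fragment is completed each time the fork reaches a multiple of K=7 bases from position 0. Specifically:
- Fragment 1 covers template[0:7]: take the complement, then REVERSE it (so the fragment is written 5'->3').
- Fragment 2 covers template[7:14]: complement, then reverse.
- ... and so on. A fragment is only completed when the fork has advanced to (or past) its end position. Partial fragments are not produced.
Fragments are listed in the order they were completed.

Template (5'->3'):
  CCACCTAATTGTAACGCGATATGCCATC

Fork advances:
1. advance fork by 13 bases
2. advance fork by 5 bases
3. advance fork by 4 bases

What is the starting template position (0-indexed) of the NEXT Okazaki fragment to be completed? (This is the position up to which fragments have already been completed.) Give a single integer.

Step 1: advance 13 -> fork_pos = 0 + 13 = 13. Reached multiple(s) of 7: 7 -> fragment 1 completed (1 total).
Step 2: advance 5 -> fork_pos = 13 + 5 = 18. Reached multiple(s) of 7: 14 -> fragment 2 completed (2 total).
Step 3: advance 4 -> fork_pos = 18 + 4 = 22. Reached multiple(s) of 7: 21 -> fragment 3 completed (3 total).
3 fragment(s) completed, covering template[0:21] (3 x 7 = 21). The next fragment, fragment 4, covers template[21:28], so it starts at position 21.

Answer: 21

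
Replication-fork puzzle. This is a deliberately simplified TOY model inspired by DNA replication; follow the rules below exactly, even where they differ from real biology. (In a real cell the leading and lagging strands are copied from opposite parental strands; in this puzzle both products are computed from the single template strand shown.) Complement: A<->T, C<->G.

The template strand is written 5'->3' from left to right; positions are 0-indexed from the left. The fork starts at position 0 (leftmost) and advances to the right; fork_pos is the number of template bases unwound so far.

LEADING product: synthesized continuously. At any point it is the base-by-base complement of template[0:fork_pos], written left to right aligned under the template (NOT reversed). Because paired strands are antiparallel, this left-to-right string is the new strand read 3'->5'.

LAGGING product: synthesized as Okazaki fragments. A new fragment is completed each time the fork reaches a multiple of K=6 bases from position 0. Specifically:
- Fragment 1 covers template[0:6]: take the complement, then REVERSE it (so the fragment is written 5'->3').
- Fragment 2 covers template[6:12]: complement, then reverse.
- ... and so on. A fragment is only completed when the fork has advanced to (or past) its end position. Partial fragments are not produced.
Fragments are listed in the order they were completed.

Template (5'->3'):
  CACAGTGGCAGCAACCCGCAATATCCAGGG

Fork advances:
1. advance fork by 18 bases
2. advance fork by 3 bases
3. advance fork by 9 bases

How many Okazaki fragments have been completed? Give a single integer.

Answer: 5

Derivation:
Step 1: advance 18 -> fork_pos = 0 + 18 = 18. Reached multiple(s) of 6: 6, 12, 18 -> fragments 1-3 completed (3 total).
Step 2: advance 3 -> fork_pos = 18 + 3 = 21. Next multiple of 6 is 24 (not reached); still 3 fragment(s).
Step 3: advance 9 -> fork_pos = 21 + 9 = 30. Reached multiple(s) of 6: 24, 30 -> fragments 4-5 completed (5 total).
Check: final fork_pos = 30; the multiples of 6 that are <= 30 are 6..30 -> 30 // 6 = 5 completed fragment(s).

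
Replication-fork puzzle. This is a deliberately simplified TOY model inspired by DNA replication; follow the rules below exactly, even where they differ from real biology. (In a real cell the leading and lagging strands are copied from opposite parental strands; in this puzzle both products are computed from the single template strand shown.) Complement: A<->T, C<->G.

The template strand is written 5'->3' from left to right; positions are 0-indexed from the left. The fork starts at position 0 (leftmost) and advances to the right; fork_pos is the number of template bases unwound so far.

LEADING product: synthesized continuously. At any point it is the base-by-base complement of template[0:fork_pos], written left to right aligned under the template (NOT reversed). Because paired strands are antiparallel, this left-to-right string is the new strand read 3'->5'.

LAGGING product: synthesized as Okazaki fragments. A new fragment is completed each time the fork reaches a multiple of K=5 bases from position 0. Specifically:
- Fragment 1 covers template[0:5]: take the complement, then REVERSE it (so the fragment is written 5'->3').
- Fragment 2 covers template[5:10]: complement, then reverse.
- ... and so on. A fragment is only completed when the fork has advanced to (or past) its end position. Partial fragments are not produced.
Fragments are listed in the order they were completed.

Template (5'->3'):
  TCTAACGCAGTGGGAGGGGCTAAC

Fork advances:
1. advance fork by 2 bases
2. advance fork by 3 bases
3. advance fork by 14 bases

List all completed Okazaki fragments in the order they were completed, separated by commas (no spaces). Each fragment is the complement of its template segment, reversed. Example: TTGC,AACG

Answer: TTAGA,CTGCG,TCCCA

Derivation:
Step 1: advance 2 -> fork_pos = 0 + 2 = 2. Next multiple of 5 is 5 (not reached); still 0 fragment(s).
Step 2: advance 3 -> fork_pos = 2 + 3 = 5. Reached multiple(s) of 5: 5 -> fragment 1 completed (1 total).
Step 3: advance 14 -> fork_pos = 5 + 14 = 19. Reached multiple(s) of 5: 10, 15 -> fragments 2-3 completed (3 total).
Final fork_pos = 19, so 3 fragment(s) are complete. Build each: template segment -> complement -> reverse.
Fragment 1: template[0:5] = TCTAA -> complement AGATT -> reversed TTAGA
Fragment 2: template[5:10] = CGCAG -> complement GCGTC -> reversed CTGCG
Fragment 3: template[10:15] = TGGGA -> complement ACCCT -> reversed TCCCA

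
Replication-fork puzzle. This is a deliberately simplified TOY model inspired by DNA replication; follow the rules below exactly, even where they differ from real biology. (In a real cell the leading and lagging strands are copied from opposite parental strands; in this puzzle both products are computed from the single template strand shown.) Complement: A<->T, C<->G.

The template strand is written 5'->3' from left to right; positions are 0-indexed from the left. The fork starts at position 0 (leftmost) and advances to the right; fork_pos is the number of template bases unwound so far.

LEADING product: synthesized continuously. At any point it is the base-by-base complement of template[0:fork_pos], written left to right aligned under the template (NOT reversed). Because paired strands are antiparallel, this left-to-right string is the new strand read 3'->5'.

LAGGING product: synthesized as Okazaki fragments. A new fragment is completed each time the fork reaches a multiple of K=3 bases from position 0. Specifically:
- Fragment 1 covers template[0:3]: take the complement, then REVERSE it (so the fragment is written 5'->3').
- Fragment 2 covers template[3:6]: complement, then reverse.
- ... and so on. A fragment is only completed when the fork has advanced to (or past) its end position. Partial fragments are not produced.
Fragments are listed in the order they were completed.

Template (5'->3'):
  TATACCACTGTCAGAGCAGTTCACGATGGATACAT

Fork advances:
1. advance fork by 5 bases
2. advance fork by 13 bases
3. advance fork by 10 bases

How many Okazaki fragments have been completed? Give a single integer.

Step 1: advance 5 -> fork_pos = 0 + 5 = 5. Reached multiple(s) of 3: 3 -> fragment 1 completed (1 total).
Step 2: advance 13 -> fork_pos = 5 + 13 = 18. Reached multiple(s) of 3: 6, 9, 12, 15, 18 -> fragments 2-6 completed (6 total).
Step 3: advance 10 -> fork_pos = 18 + 10 = 28. Reached multiple(s) of 3: 21, 24, 27 -> fragments 7-9 completed (9 total).
Check: final fork_pos = 28; the multiples of 3 that are <= 28 are 3..27 -> 28 // 3 = 9 completed fragment(s).

Answer: 9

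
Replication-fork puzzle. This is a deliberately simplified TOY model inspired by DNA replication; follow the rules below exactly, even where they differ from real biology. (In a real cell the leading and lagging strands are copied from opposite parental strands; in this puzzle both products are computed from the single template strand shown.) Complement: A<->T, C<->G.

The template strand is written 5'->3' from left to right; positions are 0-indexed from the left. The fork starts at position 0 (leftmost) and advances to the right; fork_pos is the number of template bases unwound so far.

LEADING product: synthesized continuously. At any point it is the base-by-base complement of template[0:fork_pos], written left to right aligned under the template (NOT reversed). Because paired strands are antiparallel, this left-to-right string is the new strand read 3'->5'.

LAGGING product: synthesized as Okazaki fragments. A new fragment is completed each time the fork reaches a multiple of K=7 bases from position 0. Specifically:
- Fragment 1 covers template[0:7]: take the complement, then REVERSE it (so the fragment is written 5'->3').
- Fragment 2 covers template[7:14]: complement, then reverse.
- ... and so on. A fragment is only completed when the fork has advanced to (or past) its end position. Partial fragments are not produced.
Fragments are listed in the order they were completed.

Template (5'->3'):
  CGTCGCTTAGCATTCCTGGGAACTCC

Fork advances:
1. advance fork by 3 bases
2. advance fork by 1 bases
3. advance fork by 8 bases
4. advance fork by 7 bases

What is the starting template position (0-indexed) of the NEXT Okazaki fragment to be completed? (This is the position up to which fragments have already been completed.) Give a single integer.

Answer: 14

Derivation:
Step 1: advance 3 -> fork_pos = 0 + 3 = 3. Next multiple of 7 is 7 (not reached); still 0 fragment(s).
Step 2: advance 1 -> fork_pos = 3 + 1 = 4. Next multiple of 7 is 7 (not reached); still 0 fragment(s).
Step 3: advance 8 -> fork_pos = 4 + 8 = 12. Reached multiple(s) of 7: 7 -> fragment 1 completed (1 total).
Step 4: advance 7 -> fork_pos = 12 + 7 = 19. Reached multiple(s) of 7: 14 -> fragment 2 completed (2 total).
2 fragment(s) completed, covering template[0:14] (2 x 7 = 14). The next fragment, fragment 3, covers template[14:21], so it starts at position 14.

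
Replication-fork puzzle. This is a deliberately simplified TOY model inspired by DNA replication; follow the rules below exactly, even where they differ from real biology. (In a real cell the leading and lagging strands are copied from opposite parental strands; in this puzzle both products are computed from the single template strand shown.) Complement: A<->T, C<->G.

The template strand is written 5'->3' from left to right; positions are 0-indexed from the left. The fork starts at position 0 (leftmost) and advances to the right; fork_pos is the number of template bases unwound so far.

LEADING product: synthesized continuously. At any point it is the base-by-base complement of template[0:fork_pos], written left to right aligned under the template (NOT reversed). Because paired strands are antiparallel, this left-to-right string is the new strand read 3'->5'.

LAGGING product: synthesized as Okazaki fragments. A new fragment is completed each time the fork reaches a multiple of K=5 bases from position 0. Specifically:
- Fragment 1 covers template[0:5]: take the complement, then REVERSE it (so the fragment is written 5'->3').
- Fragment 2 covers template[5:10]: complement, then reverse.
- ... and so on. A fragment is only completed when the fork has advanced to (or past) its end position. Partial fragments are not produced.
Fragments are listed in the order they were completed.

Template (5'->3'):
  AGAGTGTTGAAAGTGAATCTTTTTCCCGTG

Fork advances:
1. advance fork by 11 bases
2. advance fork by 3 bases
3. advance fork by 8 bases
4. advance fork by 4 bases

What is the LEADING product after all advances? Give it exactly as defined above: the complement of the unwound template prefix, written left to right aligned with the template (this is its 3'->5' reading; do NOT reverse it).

Step 1: advance 11 -> fork_pos = 0 + 11 = 11.
Step 2: advance 3 -> fork_pos = 11 + 3 = 14.
Step 3: advance 8 -> fork_pos = 14 + 8 = 22.
Step 4: advance 4 -> fork_pos = 22 + 4 = 26.
Unwound prefix: template[0:26] = AGAGTGTTGAAAGTGAATCTTTTTCC
Complement it base by base (A<->T, C<->G), keeping left-to-right order:
  [0:5] AGAGT -> TCTCA
  [5:10] GTTGA -> CAACT
  [10:15] AAGTG -> TTCAC
  [15:20] AATCT -> TTAGA
  [20:25] TTTTC -> AAAAG
  [25:26] C -> G
Concatenate: TCTCACAACTTTCACTTAGAAAAAGG (length 26; written aligned with the template, i.e. 3'->5').

Answer: TCTCACAACTTTCACTTAGAAAAAGG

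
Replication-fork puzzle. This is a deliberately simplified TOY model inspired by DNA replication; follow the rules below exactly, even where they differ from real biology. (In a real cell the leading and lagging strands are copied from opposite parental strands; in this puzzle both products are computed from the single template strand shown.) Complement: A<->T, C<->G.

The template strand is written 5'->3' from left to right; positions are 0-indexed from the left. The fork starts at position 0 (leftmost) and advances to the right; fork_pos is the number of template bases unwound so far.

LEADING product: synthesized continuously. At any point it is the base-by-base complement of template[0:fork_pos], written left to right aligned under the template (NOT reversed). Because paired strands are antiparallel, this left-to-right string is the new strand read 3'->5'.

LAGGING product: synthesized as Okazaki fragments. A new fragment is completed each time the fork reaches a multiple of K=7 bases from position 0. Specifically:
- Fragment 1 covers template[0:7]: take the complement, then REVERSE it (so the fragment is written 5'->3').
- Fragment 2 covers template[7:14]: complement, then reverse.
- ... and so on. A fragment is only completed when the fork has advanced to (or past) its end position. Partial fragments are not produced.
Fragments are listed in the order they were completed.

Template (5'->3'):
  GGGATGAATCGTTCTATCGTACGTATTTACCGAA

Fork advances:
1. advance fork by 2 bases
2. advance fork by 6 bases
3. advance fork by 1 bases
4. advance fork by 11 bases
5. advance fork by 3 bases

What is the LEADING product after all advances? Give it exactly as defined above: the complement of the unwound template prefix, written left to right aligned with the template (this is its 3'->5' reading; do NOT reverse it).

Step 1: advance 2 -> fork_pos = 0 + 2 = 2.
Step 2: advance 6 -> fork_pos = 2 + 6 = 8.
Step 3: advance 1 -> fork_pos = 8 + 1 = 9.
Step 4: advance 11 -> fork_pos = 9 + 11 = 20.
Step 5: advance 3 -> fork_pos = 20 + 3 = 23.
Unwound prefix: template[0:23] = GGGATGAATCGTTCTATCGTACG
Complement it base by base (A<->T, C<->G), keeping left-to-right order:
  [0:5] GGGAT -> CCCTA
  [5:10] GAATC -> CTTAG
  [10:15] GTTCT -> CAAGA
  [15:20] ATCGT -> TAGCA
  [20:23] ACG -> TGC
Concatenate: CCCTACTTAGCAAGATAGCATGC (length 23; written aligned with the template, i.e. 3'->5').

Answer: CCCTACTTAGCAAGATAGCATGC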